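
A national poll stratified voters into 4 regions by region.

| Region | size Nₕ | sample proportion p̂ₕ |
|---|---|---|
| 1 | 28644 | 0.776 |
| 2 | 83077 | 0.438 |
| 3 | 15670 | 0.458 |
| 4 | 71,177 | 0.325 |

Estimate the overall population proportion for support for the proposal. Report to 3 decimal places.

N = 28644 + 83077 + 15670 + 71177 = 198568.
Overall proportion = Σ (Nₕ/N)·p̂ₕ.
Σ Nₕp̂ₕ = 22227.744 + 36387.726 + 7176.86 + 23132.525 = 88924.855.
88924.855 / 198568 = 0.44783... → 0.448.

0.448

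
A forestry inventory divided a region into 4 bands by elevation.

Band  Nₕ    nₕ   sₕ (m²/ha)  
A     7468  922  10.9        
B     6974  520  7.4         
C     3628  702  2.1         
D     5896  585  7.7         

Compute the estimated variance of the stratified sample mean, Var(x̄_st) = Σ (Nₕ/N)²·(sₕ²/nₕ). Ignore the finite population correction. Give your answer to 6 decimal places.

N = 23966; Wₕ = Nₕ/N.
band A: (7468/23966)²·10.9²/922 = 0.012512370
band B: (6974/23966)²·7.4²/520 = 0.008917290
band C: (3628/23966)²·2.1²/702 = 0.000143961
band D: (5896/23966)²·7.7²/585 = 0.006134080
Sum = 0.027707701 → 0.027708.

0.027708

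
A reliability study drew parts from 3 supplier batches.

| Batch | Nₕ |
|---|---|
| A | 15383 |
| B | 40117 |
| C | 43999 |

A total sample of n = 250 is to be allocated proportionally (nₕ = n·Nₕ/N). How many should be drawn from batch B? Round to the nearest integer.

Share of batch B = 40117/99499 = 0.40319.
Allocate 250 × 0.40319 = 100.797... → 101.

101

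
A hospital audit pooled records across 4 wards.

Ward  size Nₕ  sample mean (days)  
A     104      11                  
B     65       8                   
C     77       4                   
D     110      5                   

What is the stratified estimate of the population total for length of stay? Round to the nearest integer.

A: 104·11 = 1144
B: 65·8 = 520
C: 77·4 = 308
D: 110·5 = 550
τ̂ = Σ Nₕx̄ₕ = 2522.

2522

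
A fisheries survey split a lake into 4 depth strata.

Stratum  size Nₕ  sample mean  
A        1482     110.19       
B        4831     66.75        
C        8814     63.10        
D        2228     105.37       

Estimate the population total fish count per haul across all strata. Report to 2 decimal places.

1276698.59

A: 1482·110.19 = 163301.58
B: 4831·66.75 = 322469.25
C: 8814·63.10 = 556163.4
D: 2228·105.37 = 234764.36
τ̂ = Σ Nₕx̄ₕ = 1276698.59.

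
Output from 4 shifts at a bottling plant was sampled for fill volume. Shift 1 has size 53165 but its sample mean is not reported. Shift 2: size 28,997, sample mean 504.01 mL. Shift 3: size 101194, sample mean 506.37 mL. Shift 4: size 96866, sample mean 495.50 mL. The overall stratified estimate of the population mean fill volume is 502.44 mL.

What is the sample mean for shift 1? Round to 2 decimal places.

506.75

Σ Nₕx̄ₕ = N·μ, so 53165·x̄_1 = 280222·502.44 − (28997·504.01 + 101194·506.37 + 96866·495.50).
= 140794741.68 − 113853486.75 = 26941254.93.
x̄_1 = 26941254.93 / 53165 = 506.7480... → 506.75.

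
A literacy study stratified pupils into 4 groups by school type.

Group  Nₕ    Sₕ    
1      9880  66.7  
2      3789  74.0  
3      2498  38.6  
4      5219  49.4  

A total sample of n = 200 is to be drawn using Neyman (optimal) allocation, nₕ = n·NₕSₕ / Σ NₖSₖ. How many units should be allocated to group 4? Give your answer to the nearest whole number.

Σ NₕSₕ = 9880·66.7 + 3789·74.0 + 2498·38.6 + 5219·49.4 = 1293623.4.
Share for 4: 257818.6/1293623.4 = 0.19930.
n_4 = 200 × 0.19930 = 39.860... → 40.

40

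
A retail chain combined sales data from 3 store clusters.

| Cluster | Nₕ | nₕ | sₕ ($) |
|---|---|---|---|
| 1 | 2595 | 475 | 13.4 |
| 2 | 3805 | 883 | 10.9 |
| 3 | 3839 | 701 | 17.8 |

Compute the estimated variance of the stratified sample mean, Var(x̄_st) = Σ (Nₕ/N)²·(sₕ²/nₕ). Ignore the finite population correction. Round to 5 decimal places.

0.10640

N = 10239. Term for each stratum: Wₕ²sₕ²/nₕ.
Var(x̄_st) = 0.02428151 + 0.01858175 + 0.06353940 = 0.10640265 → 0.10640.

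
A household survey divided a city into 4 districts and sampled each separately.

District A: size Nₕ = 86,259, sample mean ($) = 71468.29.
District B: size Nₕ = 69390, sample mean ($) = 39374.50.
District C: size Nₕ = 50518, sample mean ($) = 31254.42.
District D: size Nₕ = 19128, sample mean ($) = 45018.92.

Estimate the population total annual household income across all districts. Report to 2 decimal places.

A: 86259·71468.29 = 6164783227.11
B: 69390·39374.50 = 2732196555
C: 50518·31254.42 = 1578910789.56
D: 19128·45018.92 = 861121901.76
τ̂ = Σ Nₕx̄ₕ = 11337012473.43.

11337012473.43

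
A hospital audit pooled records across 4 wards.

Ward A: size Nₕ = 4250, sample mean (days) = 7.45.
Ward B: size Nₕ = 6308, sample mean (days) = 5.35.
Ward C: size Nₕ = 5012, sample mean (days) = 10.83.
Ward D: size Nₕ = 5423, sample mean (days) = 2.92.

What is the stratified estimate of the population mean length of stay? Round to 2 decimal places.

6.46

x̄_st = (Σ Nₕx̄ₕ) / (Σ Nₕ) = (4250·7.45 + 6308·5.35 + 5012·10.83 + 5423·2.92) / 20993
= 135525.42 / 20993 = 6.4557... → 6.46.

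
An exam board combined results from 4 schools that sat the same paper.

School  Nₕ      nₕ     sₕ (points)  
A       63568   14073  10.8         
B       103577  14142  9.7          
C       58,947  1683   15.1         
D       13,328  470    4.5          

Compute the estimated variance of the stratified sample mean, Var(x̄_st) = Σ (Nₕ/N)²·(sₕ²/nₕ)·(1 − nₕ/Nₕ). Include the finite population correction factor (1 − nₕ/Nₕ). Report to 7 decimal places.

N = 239420; Wₕ = Nₕ/N.
school A: (63568/239420)²·10.8²/14073·(1 − 14073/63568) = 0.0004549250
school B: (103577/239420)²·9.7²/14142·(1 − 14142/103577) = 0.0010751836
school C: (58947/239420)²·15.1²/1683·(1 − 1683/58947) = 0.0079779684
school D: (13328/239420)²·4.5²/470·(1 − 470/13328) = 0.0001288086
Sum = 0.0096368856 → 0.0096369.

0.0096369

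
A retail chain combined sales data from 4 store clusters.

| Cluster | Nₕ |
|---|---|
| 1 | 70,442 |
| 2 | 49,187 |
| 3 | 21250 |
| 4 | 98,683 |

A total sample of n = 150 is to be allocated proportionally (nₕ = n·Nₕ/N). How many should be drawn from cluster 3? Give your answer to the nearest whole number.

13

N = 70442 + 49187 + 21250 + 98683 = 239562.
n_3 = 150·21250/239562 = 13.306... → 13.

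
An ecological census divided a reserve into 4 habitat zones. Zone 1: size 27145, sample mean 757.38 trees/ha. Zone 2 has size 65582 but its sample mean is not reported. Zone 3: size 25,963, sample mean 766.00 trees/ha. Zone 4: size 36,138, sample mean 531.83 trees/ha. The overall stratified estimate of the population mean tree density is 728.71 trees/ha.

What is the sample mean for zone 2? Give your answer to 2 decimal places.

N = 27145 + 65582 + 25963 + 36138 = 154828.
Overall total = μ·N = 728.71·154828 = 112824711.88.
Subtract the known strata: 27145·757.38 + 25963·766.00 + 36138·531.83 = 59666010.64.
Remaining total for zone 2: 112824711.88 − 59666010.64 = 53158701.24.
Divide by its size: 53158701.24 / 65582 = 810.5685... → 810.57.

810.57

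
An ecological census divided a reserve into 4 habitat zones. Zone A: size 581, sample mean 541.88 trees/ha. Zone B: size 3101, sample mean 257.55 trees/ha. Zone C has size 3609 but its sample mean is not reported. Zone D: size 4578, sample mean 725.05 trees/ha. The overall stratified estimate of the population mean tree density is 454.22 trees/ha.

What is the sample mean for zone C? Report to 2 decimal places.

Σ Nₕx̄ₕ = N·μ, so 3609·x̄_C = 11869·454.22 − (581·541.88 + 3101·257.55 + 4578·725.05).
= 5391137.18 − 4432773.73 = 958363.45.
x̄_C = 958363.45 / 3609 = 265.5482... → 265.55.

265.55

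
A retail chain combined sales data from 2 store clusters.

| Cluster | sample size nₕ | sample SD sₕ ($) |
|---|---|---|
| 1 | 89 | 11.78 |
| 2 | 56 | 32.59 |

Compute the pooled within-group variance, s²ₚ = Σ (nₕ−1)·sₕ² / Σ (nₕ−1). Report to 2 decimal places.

1: (89−1)·11.78² = 88·138.7684 = 12211.6192
2: (56−1)·32.59² = 55·1062.1081 = 58415.9455
Numerator = 70627.5647; denominator = Σ(nₕ−1) = 143.
s²ₚ = 70627.5647/143 = 493.8991... → 493.90.

493.90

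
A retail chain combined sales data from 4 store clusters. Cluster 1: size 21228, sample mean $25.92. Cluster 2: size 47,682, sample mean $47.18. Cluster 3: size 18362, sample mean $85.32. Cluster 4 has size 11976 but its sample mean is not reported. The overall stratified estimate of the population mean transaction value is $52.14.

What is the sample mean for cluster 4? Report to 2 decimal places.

67.49

Σ Nₕx̄ₕ = N·μ, so 11976·x̄_4 = 99248·52.14 − (21228·25.92 + 47682·47.18 + 18362·85.32).
= 5174790.72 − 4366512.36 = 808278.36.
x̄_4 = 808278.36 / 11976 = 67.4915... → 67.49.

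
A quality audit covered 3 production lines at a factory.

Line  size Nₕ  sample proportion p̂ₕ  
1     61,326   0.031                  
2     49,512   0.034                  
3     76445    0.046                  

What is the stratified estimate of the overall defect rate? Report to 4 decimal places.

N = 61326 + 49512 + 76445 = 187283.
Overall proportion = Σ (Nₕ/N)·p̂ₕ.
Σ Nₕp̂ₕ = 1901.106 + 1683.408 + 3516.47 = 7100.984.
7100.984 / 187283 = 0.037916... → 0.0379.

0.0379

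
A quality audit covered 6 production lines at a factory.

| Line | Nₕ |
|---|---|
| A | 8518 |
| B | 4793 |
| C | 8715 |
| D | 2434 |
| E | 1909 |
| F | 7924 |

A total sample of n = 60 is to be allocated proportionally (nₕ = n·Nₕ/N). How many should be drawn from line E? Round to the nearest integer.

N = 8518 + 4793 + 8715 + 2434 + 1909 + 7924 = 34293.
n_E = 60·1909/34293 = 3.340... → 3.

3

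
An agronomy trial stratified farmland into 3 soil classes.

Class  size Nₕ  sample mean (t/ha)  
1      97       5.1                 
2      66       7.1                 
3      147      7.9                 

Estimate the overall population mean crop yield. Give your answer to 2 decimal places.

N = 310; weights Wₕ = Nₕ/N = (0.3129, 0.2129, 0.4742).
x̄_st = Σ Wₕ·x̄ₕ = 0.3129·5.1 + 0.2129·7.1 + 0.4742·7.9 ≈ 6.8535...
→ 6.85.

6.85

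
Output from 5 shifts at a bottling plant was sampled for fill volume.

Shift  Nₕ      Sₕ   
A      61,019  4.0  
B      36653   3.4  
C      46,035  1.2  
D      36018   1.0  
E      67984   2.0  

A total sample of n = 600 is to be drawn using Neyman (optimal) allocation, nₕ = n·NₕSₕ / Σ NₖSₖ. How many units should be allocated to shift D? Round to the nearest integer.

36

A: NₕSₕ = 61019·4.0 = 244076
B: NₕSₕ = 36653·3.4 = 124620.2
C: NₕSₕ = 46035·1.2 = 55242
D: NₕSₕ = 36018·1.0 = 36018
E: NₕSₕ = 67984·2.0 = 135968
Σ NₕSₕ = 595924.2.
n_D = 600·36018/595924.2 = 36.264... → 36.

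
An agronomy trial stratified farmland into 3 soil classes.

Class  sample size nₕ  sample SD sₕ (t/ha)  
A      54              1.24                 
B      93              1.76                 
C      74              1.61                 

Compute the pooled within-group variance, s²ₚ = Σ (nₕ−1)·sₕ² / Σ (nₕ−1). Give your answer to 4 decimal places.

Degrees of freedom: 53 + 92 + 73 = 218.
Σ(nₕ−1)sₕ² = 53·1.5376 + 92·3.0976 + 73·2.5921 = 555.6953.
s²ₚ = 555.6953 / 218 = 2.549061... → 2.5491.

2.5491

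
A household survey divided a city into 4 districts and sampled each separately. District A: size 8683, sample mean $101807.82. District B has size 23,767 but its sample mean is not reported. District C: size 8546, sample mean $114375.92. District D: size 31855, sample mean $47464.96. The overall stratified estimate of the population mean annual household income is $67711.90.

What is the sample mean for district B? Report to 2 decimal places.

65613.22

Σ Nₕx̄ₕ = N·μ, so 23767·x̄_B = 72851·67711.90 − (8683·101807.82 + 8546·114375.92 + 31855·47464.96).
= 4932879626.9 − 3373450214.18 = 1559429412.72.
x̄_B = 1559429412.72 / 23767 = 65613.2205... → 65613.22.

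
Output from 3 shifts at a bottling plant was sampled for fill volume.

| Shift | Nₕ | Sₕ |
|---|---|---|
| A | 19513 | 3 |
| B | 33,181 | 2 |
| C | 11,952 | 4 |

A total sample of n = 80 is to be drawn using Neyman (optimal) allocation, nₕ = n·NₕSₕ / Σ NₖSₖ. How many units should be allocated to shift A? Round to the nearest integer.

Σ NₕSₕ = 19513·3 + 33181·2 + 11952·4 = 172709.
Share for A: 58539/172709 = 0.33895.
n_A = 80 × 0.33895 = 27.116... → 27.

27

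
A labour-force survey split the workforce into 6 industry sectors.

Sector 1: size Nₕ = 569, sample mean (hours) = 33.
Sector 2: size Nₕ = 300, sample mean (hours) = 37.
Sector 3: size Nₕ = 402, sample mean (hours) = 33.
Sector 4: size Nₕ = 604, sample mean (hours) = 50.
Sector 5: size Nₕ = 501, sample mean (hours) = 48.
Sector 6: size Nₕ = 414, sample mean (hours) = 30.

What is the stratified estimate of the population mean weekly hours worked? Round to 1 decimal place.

N = 569 + 300 + 402 + 604 + 501 + 414 = 2790.
The stratified mean weights each stratum mean by its population share Nₕ/N.
Σ Nₕx̄ₕ = 569·33 + 300·37 + 402·33 + 604·50 + 501·48 + 414·30 = 18777 + 11100 + 13266 + 30200 + 24048 + 12420 = 109811.
Divide by N: 109811 / 2790 = 39.359... → 39.4.

39.4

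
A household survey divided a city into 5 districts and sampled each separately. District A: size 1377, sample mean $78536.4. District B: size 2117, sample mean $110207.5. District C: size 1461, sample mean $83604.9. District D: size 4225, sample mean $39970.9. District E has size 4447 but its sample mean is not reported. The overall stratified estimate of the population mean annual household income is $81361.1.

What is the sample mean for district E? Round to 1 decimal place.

Σ Nₕx̄ₕ = N·μ, so 4447·x̄_E = 13627·81361.1 − (1377·78536.4 + 2117·110207.5 + 1461·83604.9 + 4225·39970.9).
= 1108707709.7 − 632477711.7 = 476229998.
x̄_E = 476229998 / 4447 = 107090.173... → 107090.2.

107090.2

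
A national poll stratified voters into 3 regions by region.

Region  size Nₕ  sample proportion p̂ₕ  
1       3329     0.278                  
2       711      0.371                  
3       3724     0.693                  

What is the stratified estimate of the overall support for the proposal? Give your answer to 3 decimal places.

0.486

N = 3329 + 711 + 3724 = 7764.
Overall proportion = Σ (Nₕ/N)·p̂ₕ.
Σ Nₕp̂ₕ = 925.462 + 263.781 + 2580.732 = 3769.975.
3769.975 / 7764 = 0.48557... → 0.486.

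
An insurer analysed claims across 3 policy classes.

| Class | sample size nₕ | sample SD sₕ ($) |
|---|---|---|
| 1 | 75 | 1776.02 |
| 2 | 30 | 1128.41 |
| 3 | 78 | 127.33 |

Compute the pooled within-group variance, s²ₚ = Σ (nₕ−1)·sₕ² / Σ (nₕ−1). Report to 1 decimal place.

Degrees of freedom: 74 + 29 + 77 = 180.
Σ(nₕ−1)sₕ² = 74·3154247.0404 + 29·1273309.1281 + 77·16212.9289 = 271588641.2298.
s²ₚ = 271588641.2298 / 180 = 1508825.785... → 1508825.8.

1508825.8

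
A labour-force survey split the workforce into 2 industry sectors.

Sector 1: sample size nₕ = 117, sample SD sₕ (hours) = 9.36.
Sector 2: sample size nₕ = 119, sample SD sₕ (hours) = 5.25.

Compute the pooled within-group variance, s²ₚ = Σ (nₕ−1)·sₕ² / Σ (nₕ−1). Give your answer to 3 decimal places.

57.329

Degrees of freedom: 116 + 118 = 234.
Σ(nₕ−1)sₕ² = 116·87.6096 + 118·27.5625 = 13415.0886.
s²ₚ = 13415.0886 / 234 = 57.32944... → 57.329.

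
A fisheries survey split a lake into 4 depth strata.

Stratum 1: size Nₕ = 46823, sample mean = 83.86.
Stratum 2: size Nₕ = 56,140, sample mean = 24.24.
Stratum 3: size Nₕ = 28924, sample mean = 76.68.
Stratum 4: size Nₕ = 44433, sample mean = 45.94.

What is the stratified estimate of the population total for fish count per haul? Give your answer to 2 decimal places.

1: 46823·83.86 = 3926576.78
2: 56140·24.24 = 1360833.6
3: 28924·76.68 = 2217892.32
4: 44433·45.94 = 2041252.02
τ̂ = Σ Nₕx̄ₕ = 9546554.72.

9546554.72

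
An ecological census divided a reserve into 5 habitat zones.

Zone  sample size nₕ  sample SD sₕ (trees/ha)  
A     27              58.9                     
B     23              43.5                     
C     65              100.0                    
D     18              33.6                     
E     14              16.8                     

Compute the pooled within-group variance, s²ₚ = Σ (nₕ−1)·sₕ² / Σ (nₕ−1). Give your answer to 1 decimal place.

5596.4

Degrees of freedom: 26 + 22 + 64 + 17 + 13 = 142.
Σ(nₕ−1)sₕ² = 26·3469.21 + 22·1892.25 + 64·10000 + 17·1128.96 + 13·282.24 = 794690.4.
s²ₚ = 794690.4 / 142 = 5596.411... → 5596.4.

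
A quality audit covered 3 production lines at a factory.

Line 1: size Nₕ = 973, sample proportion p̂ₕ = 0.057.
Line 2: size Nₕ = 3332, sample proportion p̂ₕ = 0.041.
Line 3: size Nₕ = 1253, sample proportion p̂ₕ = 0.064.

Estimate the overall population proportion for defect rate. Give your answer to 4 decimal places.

0.0490

N = 973 + 3332 + 1253 = 5558.
Overall proportion = Σ (Nₕ/N)·p̂ₕ.
Σ Nₕp̂ₕ = 55.461 + 136.612 + 80.192 = 272.265.
272.265 / 5558 = 0.048986... → 0.0490.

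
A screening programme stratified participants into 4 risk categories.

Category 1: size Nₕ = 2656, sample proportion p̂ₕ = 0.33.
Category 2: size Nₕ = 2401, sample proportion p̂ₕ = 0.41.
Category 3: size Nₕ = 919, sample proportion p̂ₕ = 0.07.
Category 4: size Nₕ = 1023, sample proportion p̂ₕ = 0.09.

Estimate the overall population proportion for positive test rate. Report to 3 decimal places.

Wₕ = Nₕ/N with N = 6999: 0.3795, 0.3430, 0.1313, 0.1462.
p̂_st = 0.3795·0.33 + 0.3430·0.41 + 0.1313·0.07 + 0.1462·0.09 ≈ 0.28823... → 0.288.

0.288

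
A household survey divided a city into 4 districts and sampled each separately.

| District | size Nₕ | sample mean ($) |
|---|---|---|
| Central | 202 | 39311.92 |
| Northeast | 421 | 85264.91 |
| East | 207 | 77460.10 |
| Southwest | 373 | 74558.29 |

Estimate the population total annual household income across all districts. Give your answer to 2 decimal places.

87682017.82

Central: 202·39311.92 = 7941007.84
Northeast: 421·85264.91 = 35896527.11
East: 207·77460.10 = 16034240.7
Southwest: 373·74558.29 = 27810242.17
τ̂ = Σ Nₕx̄ₕ = 87682017.82.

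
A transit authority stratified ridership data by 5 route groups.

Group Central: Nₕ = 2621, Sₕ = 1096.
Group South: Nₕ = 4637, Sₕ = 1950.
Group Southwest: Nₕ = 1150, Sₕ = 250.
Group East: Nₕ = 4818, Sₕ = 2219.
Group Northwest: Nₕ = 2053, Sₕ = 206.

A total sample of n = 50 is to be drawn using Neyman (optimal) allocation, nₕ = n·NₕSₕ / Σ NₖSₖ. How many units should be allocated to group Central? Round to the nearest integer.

6

Central: NₕSₕ = 2621·1096 = 2872616
South: NₕSₕ = 4637·1950 = 9042150
Southwest: NₕSₕ = 1150·250 = 287500
East: NₕSₕ = 4818·2219 = 10691142
Northwest: NₕSₕ = 2053·206 = 422918
Σ NₕSₕ = 23316326.
n_Central = 50·2872616/23316326 = 6.160... → 6.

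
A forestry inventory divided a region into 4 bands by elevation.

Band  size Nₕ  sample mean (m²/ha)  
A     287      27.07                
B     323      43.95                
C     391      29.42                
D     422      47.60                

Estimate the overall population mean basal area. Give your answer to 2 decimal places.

x̄_st = (Σ Nₕx̄ₕ) / (Σ Nₕ) = (287·27.07 + 323·43.95 + 391·29.42 + 422·47.60) / 1423
= 53555.36 / 1423 = 37.6355... → 37.64.

37.64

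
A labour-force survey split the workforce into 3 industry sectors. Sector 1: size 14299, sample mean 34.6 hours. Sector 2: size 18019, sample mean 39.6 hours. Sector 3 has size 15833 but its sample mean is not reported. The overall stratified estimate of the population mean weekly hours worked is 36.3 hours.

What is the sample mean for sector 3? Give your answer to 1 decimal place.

34.1

N = 14299 + 18019 + 15833 = 48151.
Overall total = μ·N = 36.3·48151 = 1747881.3.
Subtract the known strata: 14299·34.6 + 18019·39.6 = 1208297.8.
Remaining total for sector 3: 1747881.3 − 1208297.8 = 539583.5.
Divide by its size: 539583.5 / 15833 = 34.080... → 34.1.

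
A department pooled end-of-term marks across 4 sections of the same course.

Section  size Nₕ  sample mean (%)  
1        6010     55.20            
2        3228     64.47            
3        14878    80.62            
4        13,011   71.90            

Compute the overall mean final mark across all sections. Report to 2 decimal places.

N = 37127; weights Wₕ = Nₕ/N = (0.1619, 0.0869, 0.4007, 0.3504).
x̄_st = Σ Wₕ·x̄ₕ = 0.1619·55.20 + 0.0869·64.47 + 0.4007·80.62 + 0.3504·71.90 ≈ 72.0450...
→ 72.05.

72.05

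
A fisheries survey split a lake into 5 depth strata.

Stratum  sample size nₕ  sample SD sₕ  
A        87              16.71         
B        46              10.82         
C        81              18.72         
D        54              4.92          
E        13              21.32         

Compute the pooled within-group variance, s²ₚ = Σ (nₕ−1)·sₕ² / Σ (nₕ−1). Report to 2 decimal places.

232.08

Degrees of freedom: 86 + 45 + 80 + 53 + 12 = 276.
Σ(nₕ−1)sₕ² = 86·279.2241 + 45·117.0724 + 80·350.4384 + 53·24.2064 + 12·454.5424 = 64054.0506.
s²ₚ = 64054.0506 / 276 = 232.0799... → 232.08.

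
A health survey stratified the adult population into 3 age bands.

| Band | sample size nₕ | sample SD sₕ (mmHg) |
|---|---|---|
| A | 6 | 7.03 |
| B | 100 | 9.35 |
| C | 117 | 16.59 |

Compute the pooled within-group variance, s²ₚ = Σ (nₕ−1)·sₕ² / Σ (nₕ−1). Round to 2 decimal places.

Degrees of freedom: 5 + 99 + 116 = 220.
Σ(nₕ−1)sₕ² = 5·49.4209 + 99·87.4225 + 116·275.2281 = 40828.3916.
s²ₚ = 40828.3916 / 220 = 185.5836... → 185.58.

185.58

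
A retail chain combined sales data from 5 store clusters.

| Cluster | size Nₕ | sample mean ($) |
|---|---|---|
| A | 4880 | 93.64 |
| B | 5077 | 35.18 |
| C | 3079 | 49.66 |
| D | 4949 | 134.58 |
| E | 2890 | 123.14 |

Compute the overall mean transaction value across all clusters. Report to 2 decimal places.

x̄_st = (Σ Nₕx̄ₕ) / (Σ Nₕ) = (4880·93.64 + 5077·35.18 + 3079·49.66 + 4949·134.58 + 2890·123.14) / 20875
= 1810386.22 / 20875 = 86.7251... → 86.73.

86.73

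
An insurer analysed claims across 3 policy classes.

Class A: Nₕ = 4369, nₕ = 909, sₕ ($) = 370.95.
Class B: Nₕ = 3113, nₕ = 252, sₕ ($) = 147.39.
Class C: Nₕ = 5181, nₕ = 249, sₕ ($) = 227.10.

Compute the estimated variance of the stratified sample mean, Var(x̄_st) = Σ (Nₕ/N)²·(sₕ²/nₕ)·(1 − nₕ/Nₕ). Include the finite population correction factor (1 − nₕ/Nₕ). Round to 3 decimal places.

52.065

N = 12663. Term for each stratum: Wₕ²sₕ²/nₕ·(1−nₕ/Nₕ).
Var(x̄_st) = 14.270914 + 4.788056 + 33.006416 = 52.065387 → 52.065.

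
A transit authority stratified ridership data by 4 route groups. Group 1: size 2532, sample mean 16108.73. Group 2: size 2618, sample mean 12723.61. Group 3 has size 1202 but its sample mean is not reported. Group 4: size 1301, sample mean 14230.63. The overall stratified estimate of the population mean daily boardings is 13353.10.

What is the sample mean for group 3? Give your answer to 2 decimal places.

Σ Nₕx̄ₕ = N·μ, so 1202·x̄_3 = 7653·13353.10 − (2532·16108.73 + 2618·12723.61 + 1301·14230.63).
= 102191274.3 − 92611764.97 = 9579509.33.
x̄_3 = 9579509.33 / 1202 = 7969.6417... → 7969.64.

7969.64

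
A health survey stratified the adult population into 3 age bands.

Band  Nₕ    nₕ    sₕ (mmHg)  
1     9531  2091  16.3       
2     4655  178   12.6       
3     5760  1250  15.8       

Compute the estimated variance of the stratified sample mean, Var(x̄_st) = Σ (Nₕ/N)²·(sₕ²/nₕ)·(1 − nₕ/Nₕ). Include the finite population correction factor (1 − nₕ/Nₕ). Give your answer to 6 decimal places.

0.082409

N = 19946. Term for each stratum: Wₕ²sₕ²/nₕ·(1−nₕ/Nₕ).
Var(x̄_st) = 0.022647536 + 0.046721442 + 0.013040419 = 0.082409397 → 0.082409.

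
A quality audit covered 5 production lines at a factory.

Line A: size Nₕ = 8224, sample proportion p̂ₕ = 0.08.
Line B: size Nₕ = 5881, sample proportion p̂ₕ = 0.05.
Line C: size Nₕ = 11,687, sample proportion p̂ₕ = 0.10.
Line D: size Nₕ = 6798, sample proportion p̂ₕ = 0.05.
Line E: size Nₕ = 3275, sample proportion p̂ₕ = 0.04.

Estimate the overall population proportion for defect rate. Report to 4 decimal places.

0.0723

Wₕ = Nₕ/N with N = 35865: 0.2293, 0.1640, 0.3259, 0.1895, 0.0913.
p̂_st = 0.2293·0.08 + 0.1640·0.05 + 0.3259·0.10 + 0.1895·0.05 + 0.0913·0.04 ≈ 0.072259... → 0.0723.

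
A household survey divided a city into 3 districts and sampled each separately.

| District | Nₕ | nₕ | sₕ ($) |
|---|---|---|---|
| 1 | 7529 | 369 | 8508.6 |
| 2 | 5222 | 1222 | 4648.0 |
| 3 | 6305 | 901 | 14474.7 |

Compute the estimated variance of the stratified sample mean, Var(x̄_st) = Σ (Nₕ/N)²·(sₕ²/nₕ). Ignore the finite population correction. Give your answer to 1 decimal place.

N = 19056; Wₕ = Nₕ/N.
district 1: (7529/19056)²·8508.6²/369 = 30626.7529
district 2: (5222/19056)²·4648.0²/1222 = 1327.6123
district 3: (6305/19056)²·14474.7²/901 = 25456.6379
Sum = 57411.0032 → 57411.0.

57411.0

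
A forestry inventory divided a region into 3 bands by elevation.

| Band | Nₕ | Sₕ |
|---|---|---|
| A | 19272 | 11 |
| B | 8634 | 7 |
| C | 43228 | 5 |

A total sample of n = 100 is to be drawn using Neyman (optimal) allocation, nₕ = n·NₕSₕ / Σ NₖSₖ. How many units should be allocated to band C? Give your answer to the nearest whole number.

Σ NₕSₕ = 19272·11 + 8634·7 + 43228·5 = 488570.
Share for C: 216140/488570 = 0.44239.
n_C = 100 × 0.44239 = 44.239... → 44.

44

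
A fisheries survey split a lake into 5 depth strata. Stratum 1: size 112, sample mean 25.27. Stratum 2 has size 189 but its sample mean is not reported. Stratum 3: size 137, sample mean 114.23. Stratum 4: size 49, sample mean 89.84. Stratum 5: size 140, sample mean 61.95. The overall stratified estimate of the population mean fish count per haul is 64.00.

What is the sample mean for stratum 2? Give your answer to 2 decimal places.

N = 112 + 189 + 137 + 49 + 140 = 627.
Overall total = μ·N = 64.00·627 = 40128.
Subtract the known strata: 112·25.27 + 137·114.23 + 49·89.84 + 140·61.95 = 31554.91.
Remaining total for stratum 2: 40128 − 31554.91 = 8573.09.
Divide by its size: 8573.09 / 189 = 45.3603... → 45.36.

45.36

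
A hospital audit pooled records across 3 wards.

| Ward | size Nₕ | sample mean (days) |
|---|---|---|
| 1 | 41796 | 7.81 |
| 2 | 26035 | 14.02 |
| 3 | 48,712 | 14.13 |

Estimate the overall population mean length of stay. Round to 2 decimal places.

11.84

N = 116543; weights Wₕ = Nₕ/N = (0.3586, 0.2234, 0.4180).
x̄_st = Σ Wₕ·x̄ₕ = 0.3586·7.81 + 0.2234·14.02 + 0.4180·14.13 ≈ 11.8389...
→ 11.84.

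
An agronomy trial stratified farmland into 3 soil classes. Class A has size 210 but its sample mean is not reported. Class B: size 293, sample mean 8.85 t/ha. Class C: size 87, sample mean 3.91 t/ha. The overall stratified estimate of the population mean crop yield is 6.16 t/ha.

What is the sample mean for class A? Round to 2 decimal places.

3.34

N = 210 + 293 + 87 = 590.
Overall total = μ·N = 6.16·590 = 3634.4.
Subtract the known strata: 293·8.85 + 87·3.91 = 2933.22.
Remaining total for class A: 3634.4 − 2933.22 = 701.18.
Divide by its size: 701.18 / 210 = 3.3390... → 3.34.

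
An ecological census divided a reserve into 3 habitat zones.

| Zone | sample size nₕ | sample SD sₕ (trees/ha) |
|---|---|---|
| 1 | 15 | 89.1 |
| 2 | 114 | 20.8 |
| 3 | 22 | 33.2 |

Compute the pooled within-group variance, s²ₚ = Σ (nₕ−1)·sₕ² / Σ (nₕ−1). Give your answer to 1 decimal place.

1: (15−1)·89.1² = 14·7938.81 = 111143.34
2: (114−1)·20.8² = 113·432.64 = 48888.32
3: (22−1)·33.2² = 21·1102.24 = 23147.04
Numerator = 183178.7; denominator = Σ(nₕ−1) = 148.
s²ₚ = 183178.7/148 = 1237.694... → 1237.7.

1237.7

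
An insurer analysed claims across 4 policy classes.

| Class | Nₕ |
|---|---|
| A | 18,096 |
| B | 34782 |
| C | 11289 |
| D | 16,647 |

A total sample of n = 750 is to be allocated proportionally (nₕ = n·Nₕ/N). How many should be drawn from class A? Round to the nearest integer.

168

Share of class A = 18096/80814 = 0.22392.
Allocate 750 × 0.22392 = 167.941... → 168.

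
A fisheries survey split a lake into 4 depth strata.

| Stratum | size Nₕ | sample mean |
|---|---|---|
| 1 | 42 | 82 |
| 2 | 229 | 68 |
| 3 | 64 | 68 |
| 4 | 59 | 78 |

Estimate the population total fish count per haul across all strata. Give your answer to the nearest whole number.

27970

1: 42·82 = 3444
2: 229·68 = 15572
3: 64·68 = 4352
4: 59·78 = 4602
τ̂ = Σ Nₕx̄ₕ = 27970.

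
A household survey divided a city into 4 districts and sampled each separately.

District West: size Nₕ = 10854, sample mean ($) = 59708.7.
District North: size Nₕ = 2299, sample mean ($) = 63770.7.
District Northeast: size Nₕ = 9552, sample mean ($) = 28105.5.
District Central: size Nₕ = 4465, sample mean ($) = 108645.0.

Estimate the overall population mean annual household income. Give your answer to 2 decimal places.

N = 27170; weights Wₕ = Nₕ/N = (0.3995, 0.0846, 0.3516, 0.1643).
x̄_st = Σ Wₕ·x̄ₕ = 0.3995·59708.7 + 0.0846·63770.7 + 0.3516·28105.5 + 0.1643·108645.0 ≈ 56983.8325...
→ 56983.83.

56983.83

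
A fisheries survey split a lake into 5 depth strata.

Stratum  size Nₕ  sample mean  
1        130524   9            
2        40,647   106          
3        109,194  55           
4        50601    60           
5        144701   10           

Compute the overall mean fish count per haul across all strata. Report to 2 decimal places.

N = 130524 + 40647 + 109194 + 50601 + 144701 = 475667.
Weight each subgroup mean by Nₕ/N and sum.
Σ Nₕx̄ₕ = 130524·9 + 40647·106 + 109194·55 + 50601·60 + 144701·10 = 1174716 + 4308582 + 6005670 + 3036060 + 1447010 = 15972038.
Divide by N: 15972038 / 475667 = 33.5782... → 33.58.

33.58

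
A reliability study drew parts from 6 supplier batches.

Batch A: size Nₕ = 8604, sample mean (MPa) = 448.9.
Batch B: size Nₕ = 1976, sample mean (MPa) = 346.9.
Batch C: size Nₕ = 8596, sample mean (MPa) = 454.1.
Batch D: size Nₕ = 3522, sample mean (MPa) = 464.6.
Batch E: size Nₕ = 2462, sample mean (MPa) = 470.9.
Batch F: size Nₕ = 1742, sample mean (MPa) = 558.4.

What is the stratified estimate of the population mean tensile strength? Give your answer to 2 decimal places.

454.23

x̄_st = (Σ Nₕx̄ₕ) / (Σ Nₕ) = (8604·448.9 + 1976·346.9 + 8596·454.1 + 3522·464.6 + 2462·470.9 + 1742·558.4) / 26902
= 12219663.4 / 26902 = 454.2288... → 454.23.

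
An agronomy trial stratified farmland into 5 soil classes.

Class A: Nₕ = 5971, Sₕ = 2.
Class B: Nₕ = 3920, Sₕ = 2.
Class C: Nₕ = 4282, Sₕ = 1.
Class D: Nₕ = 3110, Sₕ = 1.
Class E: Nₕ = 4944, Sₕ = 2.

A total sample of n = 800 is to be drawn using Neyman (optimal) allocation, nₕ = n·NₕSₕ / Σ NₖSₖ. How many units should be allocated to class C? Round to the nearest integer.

92

A: NₕSₕ = 5971·2 = 11942
B: NₕSₕ = 3920·2 = 7840
C: NₕSₕ = 4282·1 = 4282
D: NₕSₕ = 3110·1 = 3110
E: NₕSₕ = 4944·2 = 9888
Σ NₕSₕ = 37062.
n_C = 800·4282/37062 = 92.429... → 92.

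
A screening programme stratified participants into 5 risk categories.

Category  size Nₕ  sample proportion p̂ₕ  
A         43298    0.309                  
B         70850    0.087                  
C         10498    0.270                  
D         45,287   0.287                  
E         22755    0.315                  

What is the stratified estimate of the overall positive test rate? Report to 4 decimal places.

Wₕ = Nₕ/N with N = 192688: 0.2247, 0.3677, 0.0545, 0.2350, 0.1181.
p̂_st = 0.2247·0.309 + 0.3677·0.087 + 0.0545·0.270 + 0.2350·0.287 + 0.1181·0.315 ≈ 0.220785... → 0.2208.

0.2208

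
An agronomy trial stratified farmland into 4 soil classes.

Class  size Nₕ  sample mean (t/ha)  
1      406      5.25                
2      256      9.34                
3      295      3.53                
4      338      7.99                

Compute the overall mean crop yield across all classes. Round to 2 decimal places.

6.38

N = 1295; weights Wₕ = Nₕ/N = (0.3135, 0.1977, 0.2278, 0.2610).
x̄_st = Σ Wₕ·x̄ₕ = 0.3135·5.25 + 0.1977·9.34 + 0.2278·3.53 + 0.2610·7.99 ≈ 6.3819...
→ 6.38.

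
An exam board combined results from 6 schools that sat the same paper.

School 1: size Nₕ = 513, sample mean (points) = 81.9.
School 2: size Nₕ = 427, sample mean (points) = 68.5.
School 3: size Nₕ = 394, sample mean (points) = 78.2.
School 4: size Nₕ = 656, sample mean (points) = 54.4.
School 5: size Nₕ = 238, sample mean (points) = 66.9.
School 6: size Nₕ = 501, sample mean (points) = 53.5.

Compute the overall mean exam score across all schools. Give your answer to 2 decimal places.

N = 513 + 427 + 394 + 656 + 238 + 501 = 2729.
The stratified mean weights each stratum mean by its population share Nₕ/N.
Σ Nₕx̄ₕ = 513·81.9 + 427·68.5 + 394·78.2 + 656·54.4 + 238·66.9 + 501·53.5 = 42014.7 + 29249.5 + 30810.8 + 35686.4 + 15922.2 + 26803.5 = 180487.1.
Divide by N: 180487.1 / 2729 = 66.1367... → 66.14.

66.14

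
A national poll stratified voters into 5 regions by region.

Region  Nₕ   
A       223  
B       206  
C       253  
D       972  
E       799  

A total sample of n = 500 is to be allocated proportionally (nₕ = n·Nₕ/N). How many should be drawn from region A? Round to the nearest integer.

N = 223 + 206 + 253 + 972 + 799 = 2453.
n_A = 500·223/2453 = 45.455... → 45.

45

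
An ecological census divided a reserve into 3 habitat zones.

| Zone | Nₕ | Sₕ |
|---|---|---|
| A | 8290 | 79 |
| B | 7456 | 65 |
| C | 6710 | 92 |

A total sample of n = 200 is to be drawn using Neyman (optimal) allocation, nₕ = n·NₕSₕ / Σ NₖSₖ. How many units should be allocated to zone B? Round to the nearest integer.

55

Σ NₕSₕ = 8290·79 + 7456·65 + 6710·92 = 1756870.
Share for B: 484640/1756870 = 0.27585.
n_B = 200 × 0.27585 = 55.171... → 55.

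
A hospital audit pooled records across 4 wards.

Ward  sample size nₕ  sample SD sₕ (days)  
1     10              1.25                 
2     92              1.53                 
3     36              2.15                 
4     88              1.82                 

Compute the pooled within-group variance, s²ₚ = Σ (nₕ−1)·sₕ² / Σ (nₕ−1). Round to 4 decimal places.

Degrees of freedom: 9 + 91 + 35 + 87 = 222.
Σ(nₕ−1)sₕ² = 9·1.5625 + 91·2.3409 + 35·4.6225 + 87·3.3124 = 677.0507.
s²ₚ = 677.0507 / 222 = 3.049778... → 3.0498.

3.0498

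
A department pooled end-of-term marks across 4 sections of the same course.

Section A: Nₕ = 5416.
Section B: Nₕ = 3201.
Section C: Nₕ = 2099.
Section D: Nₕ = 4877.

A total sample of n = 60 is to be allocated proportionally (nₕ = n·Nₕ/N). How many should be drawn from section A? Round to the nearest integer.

21

N = 5416 + 3201 + 2099 + 4877 = 15593.
n_A = 60·5416/15593 = 20.840... → 21.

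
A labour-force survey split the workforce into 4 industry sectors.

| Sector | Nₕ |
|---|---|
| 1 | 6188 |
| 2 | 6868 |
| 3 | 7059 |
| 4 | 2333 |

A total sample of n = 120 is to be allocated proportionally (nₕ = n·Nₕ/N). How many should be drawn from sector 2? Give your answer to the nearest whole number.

37

Share of sector 2 = 6868/22448 = 0.30595.
Allocate 120 × 0.30595 = 36.714... → 37.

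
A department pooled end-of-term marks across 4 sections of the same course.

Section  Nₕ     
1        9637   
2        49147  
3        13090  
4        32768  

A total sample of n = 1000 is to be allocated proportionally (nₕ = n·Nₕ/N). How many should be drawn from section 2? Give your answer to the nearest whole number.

N = 9637 + 49147 + 13090 + 32768 = 104642.
n_2 = 1000·49147/104642 = 469.668... → 470.

470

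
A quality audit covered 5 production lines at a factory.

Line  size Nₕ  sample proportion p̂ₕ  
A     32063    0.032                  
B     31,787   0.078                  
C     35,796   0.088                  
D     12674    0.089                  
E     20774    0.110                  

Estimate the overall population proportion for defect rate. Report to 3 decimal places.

0.076

N = 32063 + 31787 + 35796 + 12674 + 20774 = 133094.
Overall proportion = Σ (Nₕ/N)·p̂ₕ.
Σ Nₕp̂ₕ = 1026.016 + 2479.386 + 3150.048 + 1127.986 + 2285.14 = 10068.576.
10068.576 / 133094 = 0.07565... → 0.076.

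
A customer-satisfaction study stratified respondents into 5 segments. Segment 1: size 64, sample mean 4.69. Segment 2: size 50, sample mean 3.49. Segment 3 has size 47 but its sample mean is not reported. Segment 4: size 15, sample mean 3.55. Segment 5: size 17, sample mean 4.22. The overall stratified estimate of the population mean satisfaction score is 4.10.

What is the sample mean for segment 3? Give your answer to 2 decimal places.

4.08

N = 64 + 50 + 47 + 15 + 17 = 193.
Overall total = μ·N = 4.10·193 = 791.3.
Subtract the known strata: 64·4.69 + 50·3.49 + 15·3.55 + 17·4.22 = 599.65.
Remaining total for segment 3: 791.3 − 599.65 = 191.65.
Divide by its size: 191.65 / 47 = 4.0777... → 4.08.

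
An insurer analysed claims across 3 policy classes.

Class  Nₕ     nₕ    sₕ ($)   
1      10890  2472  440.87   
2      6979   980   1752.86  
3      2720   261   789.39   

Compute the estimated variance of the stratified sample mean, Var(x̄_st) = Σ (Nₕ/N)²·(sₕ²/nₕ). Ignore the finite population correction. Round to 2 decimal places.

N = 20589; Wₕ = Nₕ/N.
class 1: (10890/20589)²·440.87²/2472 = 21.99672
class 2: (6979/20589)²·1752.86²/980 = 360.23365
class 3: (2720/20589)²·789.39²/261 = 41.66871
Sum = 423.89907 → 423.90.

423.90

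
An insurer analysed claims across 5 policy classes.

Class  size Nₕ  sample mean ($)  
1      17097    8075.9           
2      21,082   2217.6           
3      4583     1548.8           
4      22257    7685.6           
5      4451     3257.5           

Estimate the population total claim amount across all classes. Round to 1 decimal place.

1: 17097·8075.9 = 138073662.3
2: 21082·2217.6 = 46751443.2
3: 4583·1548.8 = 7098150.4
4: 22257·7685.6 = 171058399.2
5: 4451·3257.5 = 14499132.5
τ̂ = Σ Nₕx̄ₕ = 377480787.6.

377480787.6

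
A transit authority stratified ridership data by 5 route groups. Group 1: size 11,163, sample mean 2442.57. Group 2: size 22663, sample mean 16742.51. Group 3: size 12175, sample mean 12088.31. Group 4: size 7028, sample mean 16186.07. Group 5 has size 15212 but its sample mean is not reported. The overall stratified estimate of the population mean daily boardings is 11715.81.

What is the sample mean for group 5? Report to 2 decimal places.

8668.54

N = 11163 + 22663 + 12175 + 7028 + 15212 = 68241.
Overall total = μ·N = 11715.81·68241 = 799498590.21.
Subtract the known strata: 11163·2442.57 + 22663·16742.51 + 12175·12088.31 + 7028·16186.07 = 667632787.25.
Remaining total for group 5: 799498590.21 − 667632787.25 = 131865802.96.
Divide by its size: 131865802.96 / 15212 = 8668.5382... → 8668.54.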